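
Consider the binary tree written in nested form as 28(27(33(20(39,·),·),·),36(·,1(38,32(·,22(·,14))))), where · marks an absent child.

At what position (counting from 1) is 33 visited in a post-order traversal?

3

Post-order visits the left subtree, then the right subtree, then the node.
At 28: go left to 27.
  At 27: go left to 33.
    At 33: go left to 20.
      At 20: go left to 39.
        39 is a leaf — visit 39.
      At 20: no right child.
      Visit 20.
    At 33: no right child.
    Visit 33.
  At 27: no right child.
  Visit 27.
At 28: go right to 36.
  At 36: no left child.
  At 36: go right to 1.
    At 1: go left to 38.
      38 is a leaf — visit 38.
    At 1: go right to 32.
      At 32: no left child.
      At 32: go right to 22.
        At 22: no left child.
        At 22: go right to 14.
          14 is a leaf — visit 14.
        Visit 22.
      Visit 32.
    Visit 1.
  Visit 36.
Visit 28.
Full post-order sequence: 39, 20, 33, 27, 38, 14, 22, 32, 1, 36, 28.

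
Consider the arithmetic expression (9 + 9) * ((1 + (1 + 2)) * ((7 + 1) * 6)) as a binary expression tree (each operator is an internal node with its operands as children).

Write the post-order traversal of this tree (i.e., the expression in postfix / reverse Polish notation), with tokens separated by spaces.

Post-order on an expression tree gives postfix notation: for each operator, emit left operand, right operand, then the operator.

9 9 + 1 1 2 + + 7 1 + 6 * * *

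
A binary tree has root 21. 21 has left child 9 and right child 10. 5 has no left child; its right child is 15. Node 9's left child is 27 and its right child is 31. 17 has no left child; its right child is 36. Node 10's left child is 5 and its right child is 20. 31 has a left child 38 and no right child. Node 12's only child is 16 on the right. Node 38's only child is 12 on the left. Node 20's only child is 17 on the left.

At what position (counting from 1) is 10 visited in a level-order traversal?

Level-order visits nodes level by level from the root, left to right within each level.
Level 0: 21
Level 1: 9, 10
Level 2: 27, 31, 5, 20
Level 3: 38, 15, 17
Level 4: 12, 36
Level 5: 16
Full level-order sequence: 21, 9, 10, 27, 31, 5, 20, 38, 15, 17, 12, 36, 16.

3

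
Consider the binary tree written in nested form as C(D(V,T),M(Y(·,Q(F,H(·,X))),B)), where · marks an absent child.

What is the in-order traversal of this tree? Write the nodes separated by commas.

In-order visits the left subtree, then the node, then the right subtree.
At C: go left to D.
  At D: go left to V.
    V is a leaf — visit V.
  Visit D.
  At D: go right to T.
    T is a leaf — visit T.
Visit C.
At C: go right to M.
  At M: go left to Y.
    At Y: no left child.
    Visit Y.
    At Y: go right to Q.
      At Q: go left to F.
        F is a leaf — visit F.
      Visit Q.
      At Q: go right to H.
        At H: no left child.
        Visit H.
        At H: go right to X.
          X is a leaf — visit X.
  Visit M.
  At M: go right to B.
    B is a leaf — visit B.

V, D, T, C, Y, F, Q, H, X, M, B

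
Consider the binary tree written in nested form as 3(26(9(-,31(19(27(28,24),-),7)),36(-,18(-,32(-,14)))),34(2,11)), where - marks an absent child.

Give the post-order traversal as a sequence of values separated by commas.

28, 24, 27, 19, 7, 31, 9, 14, 32, 18, 36, 26, 2, 11, 34, 3

Post-order visits the left subtree, then the right subtree, then the node.
At 3: go left to 26.
  At 26: go left to 9.
    At 9: no left child.
    At 9: go right to 31.
      At 31: go left to 19.
        At 19: go left to 27.
          At 27: go left to 28.
            28 is a leaf — visit 28.
          At 27: go right to 24.
            24 is a leaf — visit 24.
          Visit 27.
        At 19: no right child.
        Visit 19.
      At 31: go right to 7.
        7 is a leaf — visit 7.
      Visit 31.
    Visit 9.
  At 26: go right to 36.
    At 36: no left child.
    At 36: go right to 18.
      At 18: no left child.
      At 18: go right to 32.
        At 32: no left child.
        At 32: go right to 14.
          14 is a leaf — visit 14.
        Visit 32.
      Visit 18.
    Visit 36.
  Visit 26.
At 3: go right to 34.
  At 34: go left to 2.
    2 is a leaf — visit 2.
  At 34: go right to 11.
    11 is a leaf — visit 11.
  Visit 34.
Visit 3.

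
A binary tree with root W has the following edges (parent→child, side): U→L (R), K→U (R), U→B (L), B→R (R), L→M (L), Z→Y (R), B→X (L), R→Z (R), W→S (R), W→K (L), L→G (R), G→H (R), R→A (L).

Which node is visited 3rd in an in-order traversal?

In-order visits the left subtree, then the node, then the right subtree.
At W: go left to K.
  At K: no left child.
  Visit K.
  At K: go right to U.
    At U: go left to B.
      At B: go left to X.
        X is a leaf — visit X.
      Visit B.
      At B: go right to R.
        At R: go left to A.
          A is a leaf — visit A.
        Visit R.
        At R: go right to Z.
          At Z: no left child.
          Visit Z.
          At Z: go right to Y.
            Y is a leaf — visit Y.
    Visit U.
    At U: go right to L.
      At L: go left to M.
        M is a leaf — visit M.
      Visit L.
      At L: go right to G.
        At G: no left child.
        Visit G.
        At G: go right to H.
          H is a leaf — visit H.
Visit W.
At W: go right to S.
  S is a leaf — visit S.
Full in-order sequence: K, X, B, A, R, Z, Y, U, M, L, G, H, W, S.

B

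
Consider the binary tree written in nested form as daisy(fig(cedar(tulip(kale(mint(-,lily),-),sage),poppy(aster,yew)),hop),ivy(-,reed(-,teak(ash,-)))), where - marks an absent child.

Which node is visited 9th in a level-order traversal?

teak

Level-order visits nodes level by level from the root, left to right within each level.
Level 0: daisy
Level 1: fig, ivy
Level 2: cedar, hop, reed
Level 3: tulip, poppy, teak
Level 4: kale, sage, aster, yew, ash
Level 5: mint
Level 6: lily
Full level-order sequence: daisy, fig, ivy, cedar, hop, reed, tulip, poppy, teak, kale, sage, aster, yew, ash, mint, lily.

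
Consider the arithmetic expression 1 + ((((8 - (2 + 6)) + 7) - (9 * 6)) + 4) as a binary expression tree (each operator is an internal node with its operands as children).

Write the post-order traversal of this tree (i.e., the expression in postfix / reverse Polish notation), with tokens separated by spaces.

Post-order on an expression tree gives postfix notation: for each operator, emit left operand, right operand, then the operator.

1 8 2 6 + - 7 + 9 6 * - 4 + +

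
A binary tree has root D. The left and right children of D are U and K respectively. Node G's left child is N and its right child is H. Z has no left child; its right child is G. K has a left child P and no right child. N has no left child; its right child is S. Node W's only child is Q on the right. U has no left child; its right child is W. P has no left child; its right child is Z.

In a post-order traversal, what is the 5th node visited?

Post-order visits the left subtree, then the right subtree, then the node.
At D: go left to U.
  At U: no left child.
  At U: go right to W.
    At W: no left child.
    At W: go right to Q.
      Q is a leaf — visit Q.
    Visit W.
  Visit U.
At D: go right to K.
  At K: go left to P.
    At P: no left child.
    At P: go right to Z.
      At Z: no left child.
      At Z: go right to G.
        At G: go left to N.
          At N: no left child.
          At N: go right to S.
            S is a leaf — visit S.
          Visit N.
        At G: go right to H.
          H is a leaf — visit H.
        Visit G.
      Visit Z.
    Visit P.
  At K: no right child.
  Visit K.
Visit D.
Full post-order sequence: Q, W, U, S, N, H, G, Z, P, K, D.

N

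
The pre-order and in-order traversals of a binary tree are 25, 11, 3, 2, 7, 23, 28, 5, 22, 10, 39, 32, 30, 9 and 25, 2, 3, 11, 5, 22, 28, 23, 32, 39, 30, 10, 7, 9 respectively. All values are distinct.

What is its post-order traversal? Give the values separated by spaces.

The first element of pre-order is the root; it splits in-order into left and right subtrees.
Root 25: left subtree has 0 nodes { }, right has 13 {2, 3, 11, 5, 22, 28, 23, 32, 39, 30, 10, 7, 9}.
  Root 11: left subtree has 2 nodes {2, 3}, right has 10 {5, 22, 28, 23, 32, 39, 30, 10, 7, 9}.
    Root 3: left subtree has 1 node {2}, right has 0 { }.
    Root 7: left subtree has 8 nodes {5, 22, 28, 23, 32, 39, 30, 10}, right has 1 {9}.
      Root 23: left subtree has 3 nodes {5, 22, 28}, right has 4 {32, 39, 30, 10}.
        Root 28: left subtree has 2 nodes {5, 22}, right has 0 { }.
          Root 5: left subtree has 0 nodes { }, right has 1 {22}.
        Root 10: left subtree has 3 nodes {32, 39, 30}, right has 0 { }.
          Root 39: left subtree has 1 node {32}, right has 1 {30}.

2 3 22 5 28 32 30 39 10 23 9 7 11 25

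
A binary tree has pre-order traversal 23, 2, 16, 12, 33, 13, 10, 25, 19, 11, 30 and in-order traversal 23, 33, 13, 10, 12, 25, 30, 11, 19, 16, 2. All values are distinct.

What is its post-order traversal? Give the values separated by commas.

The first element of pre-order is the root; it splits in-order into left and right subtrees.
Root 23: left subtree has 0 nodes { }, right has 10 {33, 13, 10, 12, 25, 30, 11, 19, 16, 2}.
  Root 2: left subtree has 9 nodes {33, 13, 10, 12, 25, 30, 11, 19, 16}, right has 0 { }.
    Root 16: left subtree has 8 nodes {33, 13, 10, 12, 25, 30, 11, 19}, right has 0 { }.
      Root 12: left subtree has 3 nodes {33, 13, 10}, right has 4 {25, 30, 11, 19}.
        Root 33: left subtree has 0 nodes { }, right has 2 {13, 10}.
          Root 13: left subtree has 0 nodes { }, right has 1 {10}.
        Root 25: left subtree has 0 nodes { }, right has 3 {30, 11, 19}.
          Root 19: left subtree has 2 nodes {30, 11}, right has 0 { }.
            Root 11: left subtree has 1 node {30}, right has 0 { }.

10, 13, 33, 30, 11, 19, 25, 12, 16, 2, 23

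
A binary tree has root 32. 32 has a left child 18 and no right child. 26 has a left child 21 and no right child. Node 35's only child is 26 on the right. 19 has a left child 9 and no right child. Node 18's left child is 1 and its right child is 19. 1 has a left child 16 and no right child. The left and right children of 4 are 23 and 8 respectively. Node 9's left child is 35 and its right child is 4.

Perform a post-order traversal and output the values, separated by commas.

Post-order visits the left subtree, then the right subtree, then the node.
At 32: go left to 18.
  At 18: go left to 1.
    At 1: go left to 16.
      16 is a leaf — visit 16.
    At 1: no right child.
    Visit 1.
  At 18: go right to 19.
    At 19: go left to 9.
      At 9: go left to 35.
        At 35: no left child.
        At 35: go right to 26.
          At 26: go left to 21.
            21 is a leaf — visit 21.
          At 26: no right child.
          Visit 26.
        Visit 35.
      At 9: go right to 4.
        At 4: go left to 23.
          23 is a leaf — visit 23.
        At 4: go right to 8.
          8 is a leaf — visit 8.
        Visit 4.
      Visit 9.
    At 19: no right child.
    Visit 19.
  Visit 18.
At 32: no right child.
Visit 32.

16, 1, 21, 26, 35, 23, 8, 4, 9, 19, 18, 32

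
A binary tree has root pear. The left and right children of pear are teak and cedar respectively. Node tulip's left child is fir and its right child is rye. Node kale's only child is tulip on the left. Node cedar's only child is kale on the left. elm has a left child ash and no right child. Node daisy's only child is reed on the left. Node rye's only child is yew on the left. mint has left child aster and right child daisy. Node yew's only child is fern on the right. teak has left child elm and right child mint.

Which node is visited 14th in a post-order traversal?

cedar

Post-order visits the left subtree, then the right subtree, then the node.
At pear: go left to teak.
  At teak: go left to elm.
    At elm: go left to ash.
      ash is a leaf — visit ash.
    At elm: no right child.
    Visit elm.
  At teak: go right to mint.
    At mint: go left to aster.
      aster is a leaf — visit aster.
    At mint: go right to daisy.
      At daisy: go left to reed.
        reed is a leaf — visit reed.
      At daisy: no right child.
      Visit daisy.
    Visit mint.
  Visit teak.
At pear: go right to cedar.
  At cedar: go left to kale.
    At kale: go left to tulip.
      At tulip: go left to fir.
        fir is a leaf — visit fir.
      At tulip: go right to rye.
        At rye: go left to yew.
          At yew: no left child.
          At yew: go right to fern.
            fern is a leaf — visit fern.
          Visit yew.
        At rye: no right child.
        Visit rye.
      Visit tulip.
    At kale: no right child.
    Visit kale.
  At cedar: no right child.
  Visit cedar.
Visit pear.
Full post-order sequence: ash, elm, aster, reed, daisy, mint, teak, fir, fern, yew, rye, tulip, kale, cedar, pear.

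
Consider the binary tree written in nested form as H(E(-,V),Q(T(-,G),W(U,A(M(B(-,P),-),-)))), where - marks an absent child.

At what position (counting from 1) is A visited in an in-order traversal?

In-order visits the left subtree, then the node, then the right subtree.
At H: go left to E.
  At E: no left child.
  Visit E.
  At E: go right to V.
    V is a leaf — visit V.
Visit H.
At H: go right to Q.
  At Q: go left to T.
    At T: no left child.
    Visit T.
    At T: go right to G.
      G is a leaf — visit G.
  Visit Q.
  At Q: go right to W.
    At W: go left to U.
      U is a leaf — visit U.
    Visit W.
    At W: go right to A.
      At A: go left to M.
        At M: go left to B.
          At B: no left child.
          Visit B.
          At B: go right to P.
            P is a leaf — visit P.
        Visit M.
        At M: no right child.
      Visit A.
      At A: no right child.
Full in-order sequence: E, V, H, T, G, Q, U, W, B, P, M, A.

12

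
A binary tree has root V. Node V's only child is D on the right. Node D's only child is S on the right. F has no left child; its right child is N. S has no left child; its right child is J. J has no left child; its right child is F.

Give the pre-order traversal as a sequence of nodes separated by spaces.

Pre-order visits the node, then its left subtree, then its right subtree.
Visit V.
At V: no left child.
At V: go right to D.
  Visit D.
  At D: no left child.
  At D: go right to S.
    Visit S.
    At S: no left child.
    At S: go right to J.
      Visit J.
      At J: no left child.
      At J: go right to F.
        Visit F.
        At F: no left child.
        At F: go right to N.
          N is a leaf — visit N.

V D S J F N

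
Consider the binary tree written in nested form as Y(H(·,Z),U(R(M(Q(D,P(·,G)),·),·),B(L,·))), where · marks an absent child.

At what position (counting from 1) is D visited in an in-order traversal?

4

In-order visits the left subtree, then the node, then the right subtree.
At Y: go left to H.
  At H: no left child.
  Visit H.
  At H: go right to Z.
    Z is a leaf — visit Z.
Visit Y.
At Y: go right to U.
  At U: go left to R.
    At R: go left to M.
      At M: go left to Q.
        At Q: go left to D.
          D is a leaf — visit D.
        Visit Q.
        At Q: go right to P.
          At P: no left child.
          Visit P.
          At P: go right to G.
            G is a leaf — visit G.
      Visit M.
      At M: no right child.
    Visit R.
    At R: no right child.
  Visit U.
  At U: go right to B.
    At B: go left to L.
      L is a leaf — visit L.
    Visit B.
    At B: no right child.
Full in-order sequence: H, Z, Y, D, Q, P, G, M, R, U, L, B.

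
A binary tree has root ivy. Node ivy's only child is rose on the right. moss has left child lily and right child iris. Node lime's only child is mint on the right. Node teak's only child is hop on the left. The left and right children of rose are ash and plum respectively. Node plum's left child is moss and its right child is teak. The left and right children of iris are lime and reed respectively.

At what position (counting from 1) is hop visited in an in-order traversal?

11

In-order visits the left subtree, then the node, then the right subtree.
At ivy: no left child.
Visit ivy.
At ivy: go right to rose.
  At rose: go left to ash.
    ash is a leaf — visit ash.
  Visit rose.
  At rose: go right to plum.
    At plum: go left to moss.
      At moss: go left to lily.
        lily is a leaf — visit lily.
      Visit moss.
      At moss: go right to iris.
        At iris: go left to lime.
          At lime: no left child.
          Visit lime.
          At lime: go right to mint.
            mint is a leaf — visit mint.
        Visit iris.
        At iris: go right to reed.
          reed is a leaf — visit reed.
    Visit plum.
    At plum: go right to teak.
      At teak: go left to hop.
        hop is a leaf — visit hop.
      Visit teak.
      At teak: no right child.
Full in-order sequence: ivy, ash, rose, lily, moss, lime, mint, iris, reed, plum, hop, teak.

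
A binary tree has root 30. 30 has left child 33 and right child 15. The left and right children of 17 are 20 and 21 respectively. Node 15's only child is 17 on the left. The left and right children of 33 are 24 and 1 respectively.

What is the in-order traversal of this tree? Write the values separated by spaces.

24 33 1 30 20 17 21 15

In-order visits the left subtree, then the node, then the right subtree.
At 30: go left to 33.
  At 33: go left to 24.
    24 is a leaf — visit 24.
  Visit 33.
  At 33: go right to 1.
    1 is a leaf — visit 1.
Visit 30.
At 30: go right to 15.
  At 15: go left to 17.
    At 17: go left to 20.
      20 is a leaf — visit 20.
    Visit 17.
    At 17: go right to 21.
      21 is a leaf — visit 21.
  Visit 15.
  At 15: no right child.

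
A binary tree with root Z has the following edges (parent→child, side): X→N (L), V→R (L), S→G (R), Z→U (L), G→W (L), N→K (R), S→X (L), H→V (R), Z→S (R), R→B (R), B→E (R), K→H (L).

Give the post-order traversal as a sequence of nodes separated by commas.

U, E, B, R, V, H, K, N, X, W, G, S, Z

Post-order visits the left subtree, then the right subtree, then the node.
At Z: go left to U.
  U is a leaf — visit U.
At Z: go right to S.
  At S: go left to X.
    At X: go left to N.
      At N: no left child.
      At N: go right to K.
        At K: go left to H.
          At H: no left child.
          At H: go right to V.
            At V: go left to R.
              At R: no left child.
              At R: go right to B.
                At B: no left child.
                At B: go right to E.
                  E is a leaf — visit E.
                Visit B.
              Visit R.
            At V: no right child.
            Visit V.
          Visit H.
        At K: no right child.
        Visit K.
      Visit N.
    At X: no right child.
    Visit X.
  At S: go right to G.
    At G: go left to W.
      W is a leaf — visit W.
    At G: no right child.
    Visit G.
  Visit S.
Visit Z.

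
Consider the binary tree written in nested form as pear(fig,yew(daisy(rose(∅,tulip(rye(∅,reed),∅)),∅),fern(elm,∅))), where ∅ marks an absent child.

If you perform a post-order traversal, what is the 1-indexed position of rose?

Post-order visits the left subtree, then the right subtree, then the node.
At pear: go left to fig.
  fig is a leaf — visit fig.
At pear: go right to yew.
  At yew: go left to daisy.
    At daisy: go left to rose.
      At rose: no left child.
      At rose: go right to tulip.
        At tulip: go left to rye.
          At rye: no left child.
          At rye: go right to reed.
            reed is a leaf — visit reed.
          Visit rye.
        At tulip: no right child.
        Visit tulip.
      Visit rose.
    At daisy: no right child.
    Visit daisy.
  At yew: go right to fern.
    At fern: go left to elm.
      elm is a leaf — visit elm.
    At fern: no right child.
    Visit fern.
  Visit yew.
Visit pear.
Full post-order sequence: fig, reed, rye, tulip, rose, daisy, elm, fern, yew, pear.

5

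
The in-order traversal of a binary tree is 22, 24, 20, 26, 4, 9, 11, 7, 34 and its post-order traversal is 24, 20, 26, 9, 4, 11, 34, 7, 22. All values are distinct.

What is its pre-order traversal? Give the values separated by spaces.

22 7 11 4 26 20 24 9 34

The last element of post-order is the root; it splits in-order into left and right subtrees.
Root 22: left subtree has 0 nodes { }, right has 8 {24, 20, 26, 4, 9, 11, 7, 34}.
  Root 7: left subtree has 6 nodes {24, 20, 26, 4, 9, 11}, right has 1 {34}.
    Root 11: left subtree has 5 nodes {24, 20, 26, 4, 9}, right has 0 { }.
      Root 4: left subtree has 3 nodes {24, 20, 26}, right has 1 {9}.
        Root 26: left subtree has 2 nodes {24, 20}, right has 0 { }.
          Root 20: left subtree has 1 node {24}, right has 0 { }.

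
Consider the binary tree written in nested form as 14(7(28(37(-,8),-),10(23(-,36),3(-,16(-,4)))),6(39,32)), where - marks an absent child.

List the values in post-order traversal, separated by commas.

Post-order visits the left subtree, then the right subtree, then the node.
At 14: go left to 7.
  At 7: go left to 28.
    At 28: go left to 37.
      At 37: no left child.
      At 37: go right to 8.
        8 is a leaf — visit 8.
      Visit 37.
    At 28: no right child.
    Visit 28.
  At 7: go right to 10.
    At 10: go left to 23.
      At 23: no left child.
      At 23: go right to 36.
        36 is a leaf — visit 36.
      Visit 23.
    At 10: go right to 3.
      At 3: no left child.
      At 3: go right to 16.
        At 16: no left child.
        At 16: go right to 4.
          4 is a leaf — visit 4.
        Visit 16.
      Visit 3.
    Visit 10.
  Visit 7.
At 14: go right to 6.
  At 6: go left to 39.
    39 is a leaf — visit 39.
  At 6: go right to 32.
    32 is a leaf — visit 32.
  Visit 6.
Visit 14.

8, 37, 28, 36, 23, 4, 16, 3, 10, 7, 39, 32, 6, 14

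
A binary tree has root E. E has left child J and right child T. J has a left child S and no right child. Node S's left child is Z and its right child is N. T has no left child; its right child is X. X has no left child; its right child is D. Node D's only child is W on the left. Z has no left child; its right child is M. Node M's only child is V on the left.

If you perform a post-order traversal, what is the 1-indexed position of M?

2

Post-order visits the left subtree, then the right subtree, then the node.
At E: go left to J.
  At J: go left to S.
    At S: go left to Z.
      At Z: no left child.
      At Z: go right to M.
        At M: go left to V.
          V is a leaf — visit V.
        At M: no right child.
        Visit M.
      Visit Z.
    At S: go right to N.
      N is a leaf — visit N.
    Visit S.
  At J: no right child.
  Visit J.
At E: go right to T.
  At T: no left child.
  At T: go right to X.
    At X: no left child.
    At X: go right to D.
      At D: go left to W.
        W is a leaf — visit W.
      At D: no right child.
      Visit D.
    Visit X.
  Visit T.
Visit E.
Full post-order sequence: V, M, Z, N, S, J, W, D, X, T, E.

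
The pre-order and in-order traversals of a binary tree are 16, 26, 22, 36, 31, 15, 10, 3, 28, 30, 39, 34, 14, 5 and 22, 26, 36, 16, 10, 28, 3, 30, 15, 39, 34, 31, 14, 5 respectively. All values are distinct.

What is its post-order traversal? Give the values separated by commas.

22, 36, 26, 28, 30, 3, 10, 34, 39, 15, 5, 14, 31, 16

The first element of pre-order is the root; it splits in-order into left and right subtrees.
Root 16: left subtree has 3 nodes {22, 26, 36}, right has 10 {10, 28, 3, 30, 15, 39, 34, 31, 14, 5}.
  Root 26: left subtree has 1 node {22}, right has 1 {36}.
  Root 31: left subtree has 7 nodes {10, 28, 3, 30, 15, 39, 34}, right has 2 {14, 5}.
    Root 15: left subtree has 4 nodes {10, 28, 3, 30}, right has 2 {39, 34}.
      Root 10: left subtree has 0 nodes { }, right has 3 {28, 3, 30}.
        Root 3: left subtree has 1 node {28}, right has 1 {30}.
      Root 39: left subtree has 0 nodes { }, right has 1 {34}.
    Root 14: left subtree has 0 nodes { }, right has 1 {5}.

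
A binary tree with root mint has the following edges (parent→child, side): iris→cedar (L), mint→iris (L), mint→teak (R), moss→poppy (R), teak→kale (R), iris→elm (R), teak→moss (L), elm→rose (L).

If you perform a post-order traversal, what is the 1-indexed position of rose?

2

Post-order visits the left subtree, then the right subtree, then the node.
At mint: go left to iris.
  At iris: go left to cedar.
    cedar is a leaf — visit cedar.
  At iris: go right to elm.
    At elm: go left to rose.
      rose is a leaf — visit rose.
    At elm: no right child.
    Visit elm.
  Visit iris.
At mint: go right to teak.
  At teak: go left to moss.
    At moss: no left child.
    At moss: go right to poppy.
      poppy is a leaf — visit poppy.
    Visit moss.
  At teak: go right to kale.
    kale is a leaf — visit kale.
  Visit teak.
Visit mint.
Full post-order sequence: cedar, rose, elm, iris, poppy, moss, kale, teak, mint.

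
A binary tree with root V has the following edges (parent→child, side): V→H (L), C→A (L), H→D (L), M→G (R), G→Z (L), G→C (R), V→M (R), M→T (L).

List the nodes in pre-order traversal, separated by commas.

V, H, D, M, T, G, Z, C, A

Pre-order visits the node, then its left subtree, then its right subtree.
Visit V.
At V: go left to H.
  Visit H.
  At H: go left to D.
    D is a leaf — visit D.
  At H: no right child.
At V: go right to M.
  Visit M.
  At M: go left to T.
    T is a leaf — visit T.
  At M: go right to G.
    Visit G.
    At G: go left to Z.
      Z is a leaf — visit Z.
    At G: go right to C.
      Visit C.
      At C: go left to A.
        A is a leaf — visit A.
      At C: no right child.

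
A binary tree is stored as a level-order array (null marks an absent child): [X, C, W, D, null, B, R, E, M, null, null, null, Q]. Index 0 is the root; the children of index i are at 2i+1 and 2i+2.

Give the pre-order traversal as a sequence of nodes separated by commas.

Pre-order visits the node, then its left subtree, then its right subtree.
Visit X.
At X: go left to C.
  Visit C.
  At C: go left to D.
    Visit D.
    At D: go left to E.
      E is a leaf — visit E.
    At D: go right to M.
      M is a leaf — visit M.
  At C: no right child.
At X: go right to W.
  Visit W.
  At W: go left to B.
    Visit B.
    At B: no left child.
    At B: go right to Q.
      Q is a leaf — visit Q.
  At W: go right to R.
    R is a leaf — visit R.

X, C, D, E, M, W, B, Q, R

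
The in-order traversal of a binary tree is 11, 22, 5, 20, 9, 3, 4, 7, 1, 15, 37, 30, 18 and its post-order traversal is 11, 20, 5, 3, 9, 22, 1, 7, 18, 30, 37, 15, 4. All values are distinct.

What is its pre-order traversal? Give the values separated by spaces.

The last element of post-order is the root; it splits in-order into left and right subtrees.
Root 4: left subtree has 6 nodes {11, 22, 5, 20, 9, 3}, right has 6 {7, 1, 15, 37, 30, 18}.
  Root 22: left subtree has 1 node {11}, right has 4 {5, 20, 9, 3}.
    Root 9: left subtree has 2 nodes {5, 20}, right has 1 {3}.
      Root 5: left subtree has 0 nodes { }, right has 1 {20}.
  Root 15: left subtree has 2 nodes {7, 1}, right has 3 {37, 30, 18}.
    Root 7: left subtree has 0 nodes { }, right has 1 {1}.
    Root 37: left subtree has 0 nodes { }, right has 2 {30, 18}.
      Root 30: left subtree has 0 nodes { }, right has 1 {18}.

4 22 11 9 5 20 3 15 7 1 37 30 18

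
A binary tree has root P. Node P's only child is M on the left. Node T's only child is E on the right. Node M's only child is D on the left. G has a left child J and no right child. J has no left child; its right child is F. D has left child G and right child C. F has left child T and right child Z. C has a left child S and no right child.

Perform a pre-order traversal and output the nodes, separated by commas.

Pre-order visits the node, then its left subtree, then its right subtree.
Visit P.
At P: go left to M.
  Visit M.
  At M: go left to D.
    Visit D.
    At D: go left to G.
      Visit G.
      At G: go left to J.
        Visit J.
        At J: no left child.
        At J: go right to F.
          Visit F.
          At F: go left to T.
            Visit T.
            At T: no left child.
            At T: go right to E.
              E is a leaf — visit E.
          At F: go right to Z.
            Z is a leaf — visit Z.
      At G: no right child.
    At D: go right to C.
      Visit C.
      At C: go left to S.
        S is a leaf — visit S.
      At C: no right child.
  At M: no right child.
At P: no right child.

P, M, D, G, J, F, T, E, Z, C, S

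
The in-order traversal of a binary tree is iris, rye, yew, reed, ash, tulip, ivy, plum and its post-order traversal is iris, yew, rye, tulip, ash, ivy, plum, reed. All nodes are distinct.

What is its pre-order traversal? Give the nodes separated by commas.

The last element of post-order is the root; it splits in-order into left and right subtrees.
Root reed: left subtree has 3 nodes {iris, rye, yew}, right has 4 {ash, tulip, ivy, plum}.
  Root rye: left subtree has 1 node {iris}, right has 1 {yew}.
  Root plum: left subtree has 3 nodes {ash, tulip, ivy}, right has 0 { }.
    Root ivy: left subtree has 2 nodes {ash, tulip}, right has 0 { }.
      Root ash: left subtree has 0 nodes { }, right has 1 {tulip}.

reed, rye, iris, yew, plum, ivy, ash, tulip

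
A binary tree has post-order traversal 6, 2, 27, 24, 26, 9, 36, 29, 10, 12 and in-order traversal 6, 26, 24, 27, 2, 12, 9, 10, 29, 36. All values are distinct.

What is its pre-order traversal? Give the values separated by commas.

12, 26, 6, 24, 27, 2, 10, 9, 29, 36

The last element of post-order is the root; it splits in-order into left and right subtrees.
Root 12: left subtree has 5 nodes {6, 26, 24, 27, 2}, right has 4 {9, 10, 29, 36}.
  Root 26: left subtree has 1 node {6}, right has 3 {24, 27, 2}.
    Root 24: left subtree has 0 nodes { }, right has 2 {27, 2}.
      Root 27: left subtree has 0 nodes { }, right has 1 {2}.
  Root 10: left subtree has 1 node {9}, right has 2 {29, 36}.
    Root 29: left subtree has 0 nodes { }, right has 1 {36}.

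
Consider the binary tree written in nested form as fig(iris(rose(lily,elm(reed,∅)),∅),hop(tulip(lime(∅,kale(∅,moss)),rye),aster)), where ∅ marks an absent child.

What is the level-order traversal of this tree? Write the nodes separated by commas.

fig, iris, hop, rose, tulip, aster, lily, elm, lime, rye, reed, kale, moss

Level-order visits nodes level by level from the root, left to right within each level.
Level 0: fig
Level 1: iris, hop
Level 2: rose, tulip, aster
Level 3: lily, elm, lime, rye
Level 4: reed, kale
Level 5: moss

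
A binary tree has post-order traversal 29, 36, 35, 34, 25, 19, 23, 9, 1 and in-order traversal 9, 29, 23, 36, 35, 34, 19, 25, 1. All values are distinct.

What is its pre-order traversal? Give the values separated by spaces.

The last element of post-order is the root; it splits in-order into left and right subtrees.
Root 1: left subtree has 8 nodes {9, 29, 23, 36, 35, 34, 19, 25}, right has 0 { }.
  Root 9: left subtree has 0 nodes { }, right has 7 {29, 23, 36, 35, 34, 19, 25}.
    Root 23: left subtree has 1 node {29}, right has 5 {36, 35, 34, 19, 25}.
      Root 19: left subtree has 3 nodes {36, 35, 34}, right has 1 {25}.
        Root 34: left subtree has 2 nodes {36, 35}, right has 0 { }.
          Root 35: left subtree has 1 node {36}, right has 0 { }.

1 9 23 29 19 34 35 36 25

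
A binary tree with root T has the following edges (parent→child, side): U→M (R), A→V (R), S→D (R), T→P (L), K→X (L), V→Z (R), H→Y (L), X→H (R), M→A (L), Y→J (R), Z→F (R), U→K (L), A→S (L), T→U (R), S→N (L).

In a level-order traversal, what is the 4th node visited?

Level-order visits nodes level by level from the root, left to right within each level.
Level 0: T
Level 1: P, U
Level 2: K, M
Level 3: X, A
Level 4: H, S, V
Level 5: Y, N, D, Z
Level 6: J, F
Full level-order sequence: T, P, U, K, M, X, A, H, S, V, Y, N, D, Z, J, F.

K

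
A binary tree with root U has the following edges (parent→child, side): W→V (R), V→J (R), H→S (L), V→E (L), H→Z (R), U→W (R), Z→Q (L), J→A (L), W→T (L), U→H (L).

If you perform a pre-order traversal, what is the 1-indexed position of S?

Pre-order visits the node, then its left subtree, then its right subtree.
Visit U.
At U: go left to H.
  Visit H.
  At H: go left to S.
    S is a leaf — visit S.
  At H: go right to Z.
    Visit Z.
    At Z: go left to Q.
      Q is a leaf — visit Q.
    At Z: no right child.
At U: go right to W.
  Visit W.
  At W: go left to T.
    T is a leaf — visit T.
  At W: go right to V.
    Visit V.
    At V: go left to E.
      E is a leaf — visit E.
    At V: go right to J.
      Visit J.
      At J: go left to A.
        A is a leaf — visit A.
      At J: no right child.
Full pre-order sequence: U, H, S, Z, Q, W, T, V, E, J, A.

3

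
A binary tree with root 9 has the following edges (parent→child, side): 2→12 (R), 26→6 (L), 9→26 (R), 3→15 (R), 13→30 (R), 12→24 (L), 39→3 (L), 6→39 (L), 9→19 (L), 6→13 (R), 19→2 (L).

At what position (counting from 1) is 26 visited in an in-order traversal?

12

In-order visits the left subtree, then the node, then the right subtree.
At 9: go left to 19.
  At 19: go left to 2.
    At 2: no left child.
    Visit 2.
    At 2: go right to 12.
      At 12: go left to 24.
        24 is a leaf — visit 24.
      Visit 12.
      At 12: no right child.
  Visit 19.
  At 19: no right child.
Visit 9.
At 9: go right to 26.
  At 26: go left to 6.
    At 6: go left to 39.
      At 39: go left to 3.
        At 3: no left child.
        Visit 3.
        At 3: go right to 15.
          15 is a leaf — visit 15.
      Visit 39.
      At 39: no right child.
    Visit 6.
    At 6: go right to 13.
      At 13: no left child.
      Visit 13.
      At 13: go right to 30.
        30 is a leaf — visit 30.
  Visit 26.
  At 26: no right child.
Full in-order sequence: 2, 24, 12, 19, 9, 3, 15, 39, 6, 13, 30, 26.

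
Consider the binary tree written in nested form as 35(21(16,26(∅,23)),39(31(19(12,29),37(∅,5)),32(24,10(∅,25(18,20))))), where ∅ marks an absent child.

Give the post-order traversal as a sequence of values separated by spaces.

Post-order visits the left subtree, then the right subtree, then the node.
At 35: go left to 21.
  At 21: go left to 16.
    16 is a leaf — visit 16.
  At 21: go right to 26.
    At 26: no left child.
    At 26: go right to 23.
      23 is a leaf — visit 23.
    Visit 26.
  Visit 21.
At 35: go right to 39.
  At 39: go left to 31.
    At 31: go left to 19.
      At 19: go left to 12.
        12 is a leaf — visit 12.
      At 19: go right to 29.
        29 is a leaf — visit 29.
      Visit 19.
    At 31: go right to 37.
      At 37: no left child.
      At 37: go right to 5.
        5 is a leaf — visit 5.
      Visit 37.
    Visit 31.
  At 39: go right to 32.
    At 32: go left to 24.
      24 is a leaf — visit 24.
    At 32: go right to 10.
      At 10: no left child.
      At 10: go right to 25.
        At 25: go left to 18.
          18 is a leaf — visit 18.
        At 25: go right to 20.
          20 is a leaf — visit 20.
        Visit 25.
      Visit 10.
    Visit 32.
  Visit 39.
Visit 35.

16 23 26 21 12 29 19 5 37 31 24 18 20 25 10 32 39 35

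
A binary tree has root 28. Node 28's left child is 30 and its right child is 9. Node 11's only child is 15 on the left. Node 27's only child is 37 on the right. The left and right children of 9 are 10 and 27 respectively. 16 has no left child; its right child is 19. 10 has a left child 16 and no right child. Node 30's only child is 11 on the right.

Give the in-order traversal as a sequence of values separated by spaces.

In-order visits the left subtree, then the node, then the right subtree.
At 28: go left to 30.
  At 30: no left child.
  Visit 30.
  At 30: go right to 11.
    At 11: go left to 15.
      15 is a leaf — visit 15.
    Visit 11.
    At 11: no right child.
Visit 28.
At 28: go right to 9.
  At 9: go left to 10.
    At 10: go left to 16.
      At 16: no left child.
      Visit 16.
      At 16: go right to 19.
        19 is a leaf — visit 19.
    Visit 10.
    At 10: no right child.
  Visit 9.
  At 9: go right to 27.
    At 27: no left child.
    Visit 27.
    At 27: go right to 37.
      37 is a leaf — visit 37.

30 15 11 28 16 19 10 9 27 37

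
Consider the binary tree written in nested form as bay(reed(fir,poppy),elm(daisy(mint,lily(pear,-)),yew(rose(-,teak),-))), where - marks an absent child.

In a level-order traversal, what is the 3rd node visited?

Level-order visits nodes level by level from the root, left to right within each level.
Level 0: bay
Level 1: reed, elm
Level 2: fir, poppy, daisy, yew
Level 3: mint, lily, rose
Level 4: pear, teak
Full level-order sequence: bay, reed, elm, fir, poppy, daisy, yew, mint, lily, rose, pear, teak.

elm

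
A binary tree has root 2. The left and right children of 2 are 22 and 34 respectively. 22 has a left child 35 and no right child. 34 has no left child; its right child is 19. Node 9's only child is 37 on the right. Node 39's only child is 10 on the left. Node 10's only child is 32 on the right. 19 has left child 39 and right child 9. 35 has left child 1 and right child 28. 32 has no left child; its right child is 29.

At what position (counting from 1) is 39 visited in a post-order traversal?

Post-order visits the left subtree, then the right subtree, then the node.
At 2: go left to 22.
  At 22: go left to 35.
    At 35: go left to 1.
      1 is a leaf — visit 1.
    At 35: go right to 28.
      28 is a leaf — visit 28.
    Visit 35.
  At 22: no right child.
  Visit 22.
At 2: go right to 34.
  At 34: no left child.
  At 34: go right to 19.
    At 19: go left to 39.
      At 39: go left to 10.
        At 10: no left child.
        At 10: go right to 32.
          At 32: no left child.
          At 32: go right to 29.
            29 is a leaf — visit 29.
          Visit 32.
        Visit 10.
      At 39: no right child.
      Visit 39.
    At 19: go right to 9.
      At 9: no left child.
      At 9: go right to 37.
        37 is a leaf — visit 37.
      Visit 9.
    Visit 19.
  Visit 34.
Visit 2.
Full post-order sequence: 1, 28, 35, 22, 29, 32, 10, 39, 37, 9, 19, 34, 2.

8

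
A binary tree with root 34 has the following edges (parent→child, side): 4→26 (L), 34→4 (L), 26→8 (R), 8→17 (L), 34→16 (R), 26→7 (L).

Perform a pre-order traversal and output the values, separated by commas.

Pre-order visits the node, then its left subtree, then its right subtree.
Visit 34.
At 34: go left to 4.
  Visit 4.
  At 4: go left to 26.
    Visit 26.
    At 26: go left to 7.
      7 is a leaf — visit 7.
    At 26: go right to 8.
      Visit 8.
      At 8: go left to 17.
        17 is a leaf — visit 17.
      At 8: no right child.
  At 4: no right child.
At 34: go right to 16.
  16 is a leaf — visit 16.

34, 4, 26, 7, 8, 17, 16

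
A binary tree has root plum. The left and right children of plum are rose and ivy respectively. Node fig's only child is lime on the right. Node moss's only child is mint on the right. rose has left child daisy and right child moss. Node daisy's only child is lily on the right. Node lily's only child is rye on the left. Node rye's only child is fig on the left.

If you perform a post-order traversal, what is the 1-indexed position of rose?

8

Post-order visits the left subtree, then the right subtree, then the node.
At plum: go left to rose.
  At rose: go left to daisy.
    At daisy: no left child.
    At daisy: go right to lily.
      At lily: go left to rye.
        At rye: go left to fig.
          At fig: no left child.
          At fig: go right to lime.
            lime is a leaf — visit lime.
          Visit fig.
        At rye: no right child.
        Visit rye.
      At lily: no right child.
      Visit lily.
    Visit daisy.
  At rose: go right to moss.
    At moss: no left child.
    At moss: go right to mint.
      mint is a leaf — visit mint.
    Visit moss.
  Visit rose.
At plum: go right to ivy.
  ivy is a leaf — visit ivy.
Visit plum.
Full post-order sequence: lime, fig, rye, lily, daisy, mint, moss, rose, ivy, plum.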